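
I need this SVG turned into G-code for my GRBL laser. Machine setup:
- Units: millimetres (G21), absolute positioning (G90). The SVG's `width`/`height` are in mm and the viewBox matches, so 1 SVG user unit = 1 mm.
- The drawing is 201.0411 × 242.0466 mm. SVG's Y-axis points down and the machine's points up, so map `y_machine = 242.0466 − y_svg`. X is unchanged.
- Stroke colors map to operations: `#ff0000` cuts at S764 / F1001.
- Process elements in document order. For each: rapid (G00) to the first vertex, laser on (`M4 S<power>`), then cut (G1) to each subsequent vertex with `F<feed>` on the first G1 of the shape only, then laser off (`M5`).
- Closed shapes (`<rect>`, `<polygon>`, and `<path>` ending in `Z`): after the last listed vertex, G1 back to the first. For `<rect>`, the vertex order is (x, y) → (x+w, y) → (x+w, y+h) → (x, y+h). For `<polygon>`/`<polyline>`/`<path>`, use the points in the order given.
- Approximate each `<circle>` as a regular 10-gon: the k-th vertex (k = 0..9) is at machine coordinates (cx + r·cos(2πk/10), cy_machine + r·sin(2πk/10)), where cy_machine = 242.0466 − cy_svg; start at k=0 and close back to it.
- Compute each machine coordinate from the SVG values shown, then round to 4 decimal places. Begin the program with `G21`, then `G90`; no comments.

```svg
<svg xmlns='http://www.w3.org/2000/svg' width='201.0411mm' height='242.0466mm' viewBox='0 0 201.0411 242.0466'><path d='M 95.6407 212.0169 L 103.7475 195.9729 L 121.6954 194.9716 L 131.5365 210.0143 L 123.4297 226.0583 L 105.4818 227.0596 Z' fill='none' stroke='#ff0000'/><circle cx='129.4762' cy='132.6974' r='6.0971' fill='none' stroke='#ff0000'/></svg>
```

G21
G90
G00 X95.6407 Y30.0297
M4 S764
G1 X103.7475 Y46.0737 F1001
G1 X121.6954 Y47.0750
G1 X131.5365 Y32.0323
G1 X123.4297 Y15.9883
G1 X105.4818 Y14.9870
G1 X95.6407 Y30.0297
M5
G00 X135.5733 Y109.3492
M4 S764
G1 X134.4089 Y112.9330 F1001
G1 X131.3603 Y115.1479
G1 X127.5921 Y115.1479
G1 X124.5435 Y112.9330
G1 X123.3791 Y109.3492
G1 X124.5435 Y105.7654
G1 X127.5921 Y103.5505
G1 X131.3603 Y103.5505
G1 X134.4089 Y105.7654
G1 X135.5733 Y109.3492
M5

viewBox `0 0 201.0411 242.0466` with mm width/height → 1 unit = 1 mm. Flip: y_m = 242.0466 − y_svg.

**Shape 1** — `<path>` regular polygon, stroke `#ff0000` → cut (S764, F1001). Machine vertices: (95.6407,30.0297) → (103.7475,46.0737) → (121.6954,47.0750) → (131.5365,32.0323) → (123.4297,15.9883) → (105.4818,14.9870) → (95.6407,30.0297). Closed: final G1 returns to the first vertex.

**Shape 2** — `<circle>` circle, stroke `#ff0000` → cut (S764, F1001). Machine vertices: (135.5733,109.3492) → (134.4089,112.9330) → (131.3603,115.1479) → (127.5921,115.1479) → (124.5435,112.9330) → (123.3791,109.3492) → (124.5435,105.7654) → (127.5921,103.5505) → (131.3603,103.5505) → (134.4089,105.7654) → (135.5733,109.3492). Closed: final G1 returns to the first vertex.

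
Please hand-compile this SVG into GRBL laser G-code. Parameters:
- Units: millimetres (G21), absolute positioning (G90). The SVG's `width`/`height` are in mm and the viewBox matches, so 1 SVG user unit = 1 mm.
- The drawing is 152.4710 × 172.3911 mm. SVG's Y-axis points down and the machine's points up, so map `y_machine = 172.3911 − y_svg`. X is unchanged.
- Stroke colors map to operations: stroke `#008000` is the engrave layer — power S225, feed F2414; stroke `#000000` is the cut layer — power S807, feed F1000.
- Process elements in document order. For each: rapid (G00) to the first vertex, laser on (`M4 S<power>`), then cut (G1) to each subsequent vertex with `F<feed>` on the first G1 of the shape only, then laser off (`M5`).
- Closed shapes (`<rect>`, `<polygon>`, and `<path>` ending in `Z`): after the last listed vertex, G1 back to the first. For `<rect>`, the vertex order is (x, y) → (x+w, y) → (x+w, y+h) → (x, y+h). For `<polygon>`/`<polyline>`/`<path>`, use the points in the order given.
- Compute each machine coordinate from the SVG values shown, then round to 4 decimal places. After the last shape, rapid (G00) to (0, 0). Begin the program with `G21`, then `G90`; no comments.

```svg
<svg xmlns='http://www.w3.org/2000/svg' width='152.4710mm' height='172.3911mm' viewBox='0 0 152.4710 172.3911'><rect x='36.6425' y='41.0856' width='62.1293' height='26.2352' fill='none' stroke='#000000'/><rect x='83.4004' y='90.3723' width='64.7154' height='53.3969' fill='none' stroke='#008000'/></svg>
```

G21
G90
G00 X36.6425 Y131.3055
M4 S807
G1 X98.7718 Y131.3055 F1000
G1 X98.7718 Y105.0703
G1 X36.6425 Y105.0703
G1 X36.6425 Y131.3055
M5
G00 X83.4004 Y82.0188
M4 S225
G1 X148.1158 Y82.0188 F2414
G1 X148.1158 Y28.6219
G1 X83.4004 Y28.6219
G1 X83.4004 Y82.0188
M5
G00 X0.0000 Y0.0000

viewBox `0 0 152.4710 172.3911` with mm width/height → 1 unit = 1 mm. Flip: y_m = 172.3911 − y_svg.

**Shape 1** — `<rect>` rectangle, stroke `#000000` → cut (S807, F1000). Machine vertices: (36.6425,131.3055) → (98.7718,131.3055) → (98.7718,105.0703) → (36.6425,105.0703) → (36.6425,131.3055). Closed: final G1 returns to the first vertex.

**Shape 2** — `<rect>` rectangle, stroke `#008000` → engrave (S225, F2414). Machine vertices: (83.4004,82.0188) → (148.1158,82.0188) → (148.1158,28.6219) → (83.4004,28.6219) → (83.4004,82.0188). Closed: final G1 returns to the first vertex.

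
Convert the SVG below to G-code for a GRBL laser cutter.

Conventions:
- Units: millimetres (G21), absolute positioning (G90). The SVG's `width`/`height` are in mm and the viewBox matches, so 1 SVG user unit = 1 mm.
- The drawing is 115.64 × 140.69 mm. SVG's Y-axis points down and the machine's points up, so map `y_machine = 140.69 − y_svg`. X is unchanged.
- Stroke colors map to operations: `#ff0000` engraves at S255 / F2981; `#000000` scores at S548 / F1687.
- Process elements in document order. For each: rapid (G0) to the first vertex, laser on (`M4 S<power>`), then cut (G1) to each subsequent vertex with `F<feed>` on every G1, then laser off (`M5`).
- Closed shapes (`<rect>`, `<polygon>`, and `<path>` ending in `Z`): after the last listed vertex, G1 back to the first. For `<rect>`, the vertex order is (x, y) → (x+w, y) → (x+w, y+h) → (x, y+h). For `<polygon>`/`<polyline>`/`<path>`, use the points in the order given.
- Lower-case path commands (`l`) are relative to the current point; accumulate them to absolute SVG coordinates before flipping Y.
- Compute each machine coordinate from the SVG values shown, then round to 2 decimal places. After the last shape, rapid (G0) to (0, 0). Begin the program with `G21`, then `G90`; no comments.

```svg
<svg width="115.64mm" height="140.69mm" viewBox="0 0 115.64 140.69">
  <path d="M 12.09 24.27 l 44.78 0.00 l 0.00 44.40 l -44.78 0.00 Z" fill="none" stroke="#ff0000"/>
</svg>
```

G21
G90
G0 X12.09 Y116.42
M4 S255
G1 X56.87 Y116.42 F2981
G1 X56.87 Y72.02 F2981
G1 X12.09 Y72.02 F2981
G1 X12.09 Y116.42 F2981
M5
G0 X0.00 Y0.00

Since the viewBox matches the mm dimensions, user units are millimetres directly. The only transform is the Y-flip y_m = 140.69 − y_svg.

Shape 1 is a rectangle drawn with `<path>`. Its stroke #ff0000 means engrave at S255, F2981. After flipping Y the toolpath is (12.09,116.42) → (56.87,116.42) → (56.87,72.02) → (12.09,72.02) → (12.09,116.42), returning to the start.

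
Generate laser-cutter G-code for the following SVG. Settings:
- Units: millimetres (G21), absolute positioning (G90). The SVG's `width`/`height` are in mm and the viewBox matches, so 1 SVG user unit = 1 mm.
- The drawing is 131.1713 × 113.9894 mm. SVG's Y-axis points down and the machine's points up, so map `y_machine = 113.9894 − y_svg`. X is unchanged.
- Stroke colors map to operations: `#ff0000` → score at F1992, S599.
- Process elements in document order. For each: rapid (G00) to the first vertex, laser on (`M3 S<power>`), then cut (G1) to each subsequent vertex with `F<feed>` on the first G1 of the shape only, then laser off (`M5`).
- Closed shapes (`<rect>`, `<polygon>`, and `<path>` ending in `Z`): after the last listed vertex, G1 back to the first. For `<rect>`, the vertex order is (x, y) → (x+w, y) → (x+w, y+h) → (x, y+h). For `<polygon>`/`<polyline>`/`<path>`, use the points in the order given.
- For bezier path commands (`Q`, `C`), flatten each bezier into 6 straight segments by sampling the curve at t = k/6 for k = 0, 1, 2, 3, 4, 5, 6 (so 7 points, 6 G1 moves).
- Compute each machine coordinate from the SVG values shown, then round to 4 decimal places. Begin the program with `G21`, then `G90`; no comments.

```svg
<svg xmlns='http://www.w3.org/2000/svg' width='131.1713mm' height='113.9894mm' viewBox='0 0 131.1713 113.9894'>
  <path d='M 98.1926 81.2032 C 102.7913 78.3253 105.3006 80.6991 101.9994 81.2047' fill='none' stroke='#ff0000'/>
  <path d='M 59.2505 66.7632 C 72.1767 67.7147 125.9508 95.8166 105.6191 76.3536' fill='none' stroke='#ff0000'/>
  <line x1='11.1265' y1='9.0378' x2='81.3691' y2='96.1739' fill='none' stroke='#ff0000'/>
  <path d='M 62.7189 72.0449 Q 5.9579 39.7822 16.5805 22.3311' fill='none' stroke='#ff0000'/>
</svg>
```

1 u = 1 mm; y_m = 113.9894 − y.

[1] `<path>` cubic bezier, #ff0000→score S599 F1992: (98.1926,32.7862) → (100.3006,33.8205) → (101.9570,34.1772) → (103.0585,34.0543) → (103.5016,33.6493) → (103.1830,33.1602) → (101.9994,32.7847)

[2] `<path>` cubic bezier, #ff0000→score S599 F1992: (59.2505,47.2262) → (68.5854,44.8338) → (81.5351,39.9918) → (94.9065,34.7756) → (105.5064,31.2605) → (110.1417,31.5221) → (105.6191,37.6358)

[3] `<line>` line segment, #ff0000→score S599 F1992: (11.1265,104.9516) → (81.3691,17.8155)

[4] `<path>` quadratic bezier, #ff0000→score S599 F1992: (62.7189,41.9445) → (45.6703,52.2873) → (32.3653,61.8072) → (22.8038,70.5043) → (16.9858,78.3785) → (14.9114,85.4298) → (16.5805,91.6583)

G21
G90
G00 X98.1926 Y32.7862
M3 S599
G1 X100.3006 Y33.8205 F1992
G1 X101.9570 Y34.1772
G1 X103.0585 Y34.0543
G1 X103.5016 Y33.6493
G1 X103.1830 Y33.1602
G1 X101.9994 Y32.7847
M5
G00 X59.2505 Y47.2262
M3 S599
G1 X68.5854 Y44.8338 F1992
G1 X81.5351 Y39.9918
G1 X94.9065 Y34.7756
G1 X105.5064 Y31.2605
G1 X110.1417 Y31.5221
G1 X105.6191 Y37.6358
M5
G00 X11.1265 Y104.9516
M3 S599
G1 X81.3691 Y17.8155 F1992
M5
G00 X62.7189 Y41.9445
M3 S599
G1 X45.6703 Y52.2873 F1992
G1 X32.3653 Y61.8072
G1 X22.8038 Y70.5043
G1 X16.9858 Y78.3785
G1 X14.9114 Y85.4298
G1 X16.5805 Y91.6583
M5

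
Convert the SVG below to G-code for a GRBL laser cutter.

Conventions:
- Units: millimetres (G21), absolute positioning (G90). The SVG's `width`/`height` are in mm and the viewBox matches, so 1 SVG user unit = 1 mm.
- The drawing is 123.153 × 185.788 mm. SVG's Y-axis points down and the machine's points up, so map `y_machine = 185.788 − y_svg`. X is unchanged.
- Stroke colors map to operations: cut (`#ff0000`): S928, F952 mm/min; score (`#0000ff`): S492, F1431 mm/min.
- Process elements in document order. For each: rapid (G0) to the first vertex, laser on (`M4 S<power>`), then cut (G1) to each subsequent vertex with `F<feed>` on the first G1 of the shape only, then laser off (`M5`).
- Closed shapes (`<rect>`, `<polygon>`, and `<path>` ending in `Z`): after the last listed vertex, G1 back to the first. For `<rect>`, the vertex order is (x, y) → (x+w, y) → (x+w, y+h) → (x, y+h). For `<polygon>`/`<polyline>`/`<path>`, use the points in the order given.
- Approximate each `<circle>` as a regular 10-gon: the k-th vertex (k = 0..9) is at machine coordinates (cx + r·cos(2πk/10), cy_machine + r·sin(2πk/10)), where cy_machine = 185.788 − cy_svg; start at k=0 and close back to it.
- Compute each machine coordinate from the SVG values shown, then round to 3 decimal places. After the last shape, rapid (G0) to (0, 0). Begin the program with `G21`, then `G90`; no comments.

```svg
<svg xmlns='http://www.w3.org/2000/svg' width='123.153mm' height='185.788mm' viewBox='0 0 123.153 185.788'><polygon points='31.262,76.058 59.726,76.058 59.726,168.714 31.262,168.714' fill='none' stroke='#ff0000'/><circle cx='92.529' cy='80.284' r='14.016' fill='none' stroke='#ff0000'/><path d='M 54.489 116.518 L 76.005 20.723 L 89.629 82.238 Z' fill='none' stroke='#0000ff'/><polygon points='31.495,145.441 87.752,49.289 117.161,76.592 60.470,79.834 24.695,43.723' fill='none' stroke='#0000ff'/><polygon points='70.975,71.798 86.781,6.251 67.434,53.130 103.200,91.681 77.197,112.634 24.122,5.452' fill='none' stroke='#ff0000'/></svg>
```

1 u = 1 mm; y_m = 185.788 − y.

[1] `<polygon>` rectangle, #ff0000→cut S928 F952: (31.262,109.730) → (59.726,109.730) → (59.726,17.074) → (31.262,17.074) → (31.262,109.730) (closed)

[2] `<circle>` circle, #ff0000→cut S928 F952: (106.545,105.504) → (103.868,113.742) → (96.860,118.834) → (88.198,118.834) → (81.190,113.742) → (78.513,105.504) → (81.190,97.266) → (88.198,92.174) → (96.860,92.174) → (103.868,97.266) → (106.545,105.504) (closed)

[3] `<path>` closed polygon, #0000ff→score S492 F1431: (54.489,69.270) → (76.005,165.065) → (89.629,103.550) → (54.489,69.270) (closed)

[4] `<polygon>` closed polygon, #0000ff→score S492 F1431: (31.495,40.347) → (87.752,136.499) → (117.161,109.196) → (60.470,105.954) → (24.695,142.065) → (31.495,40.347) (closed)

[5] `<polygon>` closed polygon, #ff0000→cut S928 F952: (70.975,113.990) → (86.781,179.537) → (67.434,132.658) → (103.200,94.107) → (77.197,73.154) → (24.122,180.336) → (70.975,113.990) (closed)

G21
G90
G0 X31.262 Y109.730
M4 S928
G1 X59.726 Y109.730 F952
G1 X59.726 Y17.074
G1 X31.262 Y17.074
G1 X31.262 Y109.730
M5
G0 X106.545 Y105.504
M4 S928
G1 X103.868 Y113.742 F952
G1 X96.860 Y118.834
G1 X88.198 Y118.834
G1 X81.190 Y113.742
G1 X78.513 Y105.504
G1 X81.190 Y97.266
G1 X88.198 Y92.174
G1 X96.860 Y92.174
G1 X103.868 Y97.266
G1 X106.545 Y105.504
M5
G0 X54.489 Y69.270
M4 S492
G1 X76.005 Y165.065 F1431
G1 X89.629 Y103.550
G1 X54.489 Y69.270
M5
G0 X31.495 Y40.347
M4 S492
G1 X87.752 Y136.499 F1431
G1 X117.161 Y109.196
G1 X60.470 Y105.954
G1 X24.695 Y142.065
G1 X31.495 Y40.347
M5
G0 X70.975 Y113.990
M4 S928
G1 X86.781 Y179.537 F952
G1 X67.434 Y132.658
G1 X103.200 Y94.107
G1 X77.197 Y73.154
G1 X24.122 Y180.336
G1 X70.975 Y113.990
M5
G0 X0.000 Y0.000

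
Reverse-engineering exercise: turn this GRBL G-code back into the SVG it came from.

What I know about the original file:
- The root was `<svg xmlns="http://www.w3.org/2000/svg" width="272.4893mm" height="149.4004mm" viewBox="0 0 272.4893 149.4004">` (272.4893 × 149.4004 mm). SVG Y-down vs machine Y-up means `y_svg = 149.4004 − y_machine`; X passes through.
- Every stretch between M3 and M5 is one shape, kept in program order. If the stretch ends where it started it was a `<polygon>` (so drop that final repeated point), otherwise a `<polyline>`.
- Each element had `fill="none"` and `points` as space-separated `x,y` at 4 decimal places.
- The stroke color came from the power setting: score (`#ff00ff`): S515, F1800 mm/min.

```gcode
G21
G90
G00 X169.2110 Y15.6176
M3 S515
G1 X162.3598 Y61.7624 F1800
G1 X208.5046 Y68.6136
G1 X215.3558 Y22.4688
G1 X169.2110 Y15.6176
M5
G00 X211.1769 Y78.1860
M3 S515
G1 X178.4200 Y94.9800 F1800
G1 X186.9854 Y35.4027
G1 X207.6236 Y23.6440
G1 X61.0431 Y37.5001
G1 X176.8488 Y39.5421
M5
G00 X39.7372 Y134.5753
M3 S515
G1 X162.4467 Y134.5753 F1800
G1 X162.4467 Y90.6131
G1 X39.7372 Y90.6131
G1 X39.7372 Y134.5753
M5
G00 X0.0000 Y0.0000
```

Machine Y-up, SVG Y-down with viewBox height 149.4004, so y_svg = 149.4004 − y_machine; X carries over. Every run uses S515, so all elements get stroke `#ff00ff` (score).

Run 1: The run returns to its start, so emit a `<polygon>` with points (Y-flipped): 169.2110,133.7828 162.3598,87.6380 208.5046,80.7868 215.3558,126.9316.

Run 2: The run is open, so emit a `<polyline>` with points (Y-flipped): 211.1769,71.2144 178.4200,54.4204 186.9854,113.9977 207.6236,125.7564 61.0431,111.9003 176.8488,109.8583.

Run 3: The run returns to its start, so emit a `<polygon>` with points (Y-flipped): 39.7372,14.8251 162.4467,14.8251 162.4467,58.7873 39.7372,58.7873.

<svg xmlns="http://www.w3.org/2000/svg" width="272.4893mm" height="149.4004mm" viewBox="0 0 272.4893 149.4004">
  <polygon points="169.2110,133.7828 162.3598,87.6380 208.5046,80.7868 215.3558,126.9316" fill="none" stroke="#ff00ff"/>
  <polyline points="211.1769,71.2144 178.4200,54.4204 186.9854,113.9977 207.6236,125.7564 61.0431,111.9003 176.8488,109.8583" fill="none" stroke="#ff00ff"/>
  <polygon points="39.7372,14.8251 162.4467,14.8251 162.4467,58.7873 39.7372,58.7873" fill="none" stroke="#ff00ff"/>
</svg>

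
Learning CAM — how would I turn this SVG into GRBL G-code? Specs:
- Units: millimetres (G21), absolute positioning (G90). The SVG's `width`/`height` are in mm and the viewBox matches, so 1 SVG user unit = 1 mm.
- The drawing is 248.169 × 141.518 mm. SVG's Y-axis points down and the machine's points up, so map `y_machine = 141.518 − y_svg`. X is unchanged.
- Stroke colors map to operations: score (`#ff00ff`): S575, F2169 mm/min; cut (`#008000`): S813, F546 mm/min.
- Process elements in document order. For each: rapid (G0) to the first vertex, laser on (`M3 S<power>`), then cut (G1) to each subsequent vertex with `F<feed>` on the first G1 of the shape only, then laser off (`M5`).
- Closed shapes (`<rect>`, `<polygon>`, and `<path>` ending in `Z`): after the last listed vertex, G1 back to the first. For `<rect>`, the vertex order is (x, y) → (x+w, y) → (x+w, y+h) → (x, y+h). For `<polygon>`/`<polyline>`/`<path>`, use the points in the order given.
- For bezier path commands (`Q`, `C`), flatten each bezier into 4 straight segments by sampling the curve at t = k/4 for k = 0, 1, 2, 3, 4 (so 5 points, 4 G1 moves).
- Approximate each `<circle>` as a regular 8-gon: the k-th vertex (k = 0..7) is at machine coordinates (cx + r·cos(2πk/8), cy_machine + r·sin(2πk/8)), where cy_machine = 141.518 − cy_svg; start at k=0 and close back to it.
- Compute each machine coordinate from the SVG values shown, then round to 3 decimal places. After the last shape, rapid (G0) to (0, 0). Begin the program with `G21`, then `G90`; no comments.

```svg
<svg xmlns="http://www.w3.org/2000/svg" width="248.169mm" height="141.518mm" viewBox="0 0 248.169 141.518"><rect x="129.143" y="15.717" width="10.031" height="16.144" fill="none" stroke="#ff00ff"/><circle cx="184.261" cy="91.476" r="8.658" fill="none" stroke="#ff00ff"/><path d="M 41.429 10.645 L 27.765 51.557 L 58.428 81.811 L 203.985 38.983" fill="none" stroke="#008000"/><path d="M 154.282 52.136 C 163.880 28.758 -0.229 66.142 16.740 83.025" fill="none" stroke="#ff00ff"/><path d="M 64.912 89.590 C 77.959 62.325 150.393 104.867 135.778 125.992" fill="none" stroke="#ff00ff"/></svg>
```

G21
G90
G0 X129.143 Y125.801
M3 S575
G1 X139.174 Y125.801 F2169
G1 X139.174 Y109.657
G1 X129.143 Y109.657
G1 X129.143 Y125.801
M5
G0 X192.919 Y50.042
M3 S575
G1 X190.383 Y56.164 F2169
G1 X184.261 Y58.700
G1 X178.139 Y56.164
G1 X175.603 Y50.042
G1 X178.139 Y43.920
G1 X184.261 Y41.384
G1 X190.383 Y43.920
G1 X192.919 Y50.042
M5
G0 X41.429 Y130.873
M3 S813
G1 X27.765 Y89.961 F546
G1 X58.428 Y59.707
G1 X203.985 Y102.535
M5
G0 X154.282 Y89.382
M3 S575
G1 X134.454 Y96.792 F2169
G1 X82.747 Y89.035
G1 X32.422 Y73.729
G1 X16.740 Y58.493
M5
G0 X64.912 Y51.928
M3 S575
G1 X83.544 Y60.713 F2169
G1 X110.718 Y51.873
G1 X132.706 Y33.960
G1 X135.778 Y15.526
M5
G0 X0.000 Y0.000

viewBox `0 0 248.169 141.518` with mm width/height → 1 unit = 1 mm. Flip: y_m = 141.518 − y_svg.

**Shape 1** — `<rect>` rectangle, stroke `#ff00ff` → score (S575, F2169). Machine vertices: (129.143,125.801) → (139.174,125.801) → (139.174,109.657) → (129.143,109.657) → (129.143,125.801). Closed: final G1 returns to the first vertex.

**Shape 2** — `<circle>` circle, stroke `#ff00ff` → score (S575, F2169). Machine vertices: (192.919,50.042) → (190.383,56.164) → (184.261,58.700) → (178.139,56.164) → (175.603,50.042) → (178.139,43.920) → (184.261,41.384) → (190.383,43.920) → (192.919,50.042). Closed: final G1 returns to the first vertex.

**Shape 3** — `<path>` open polyline, stroke `#008000` → cut (S813, F546). Machine vertices: (41.429,130.873) → (27.765,89.961) → (58.428,59.707) → (203.985,102.535). Open path.

**Shape 4** — `<path>` cubic bezier, stroke `#ff00ff` → score (S575, F2169). Control points (SVG): P0=(154.282,52.136), P1=(163.880,28.758), P2=(-0.229,66.142), P3=(16.740,83.025); sampled at t=k/4. Machine vertices: (154.282,89.382) → (134.454,96.792) → (82.747,89.035) → (32.422,73.729) → (16.740,58.493). Open path.

**Shape 5** — `<path>` cubic bezier, stroke `#ff00ff` → score (S575, F2169). Control points (SVG): P0=(64.912,89.590), P1=(77.959,62.325), P2=(150.393,104.867), P3=(135.778,125.992); sampled at t=k/4. Machine vertices: (64.912,51.928) → (83.544,60.713) → (110.718,51.873) → (132.706,33.960) → (135.778,15.526). Open path.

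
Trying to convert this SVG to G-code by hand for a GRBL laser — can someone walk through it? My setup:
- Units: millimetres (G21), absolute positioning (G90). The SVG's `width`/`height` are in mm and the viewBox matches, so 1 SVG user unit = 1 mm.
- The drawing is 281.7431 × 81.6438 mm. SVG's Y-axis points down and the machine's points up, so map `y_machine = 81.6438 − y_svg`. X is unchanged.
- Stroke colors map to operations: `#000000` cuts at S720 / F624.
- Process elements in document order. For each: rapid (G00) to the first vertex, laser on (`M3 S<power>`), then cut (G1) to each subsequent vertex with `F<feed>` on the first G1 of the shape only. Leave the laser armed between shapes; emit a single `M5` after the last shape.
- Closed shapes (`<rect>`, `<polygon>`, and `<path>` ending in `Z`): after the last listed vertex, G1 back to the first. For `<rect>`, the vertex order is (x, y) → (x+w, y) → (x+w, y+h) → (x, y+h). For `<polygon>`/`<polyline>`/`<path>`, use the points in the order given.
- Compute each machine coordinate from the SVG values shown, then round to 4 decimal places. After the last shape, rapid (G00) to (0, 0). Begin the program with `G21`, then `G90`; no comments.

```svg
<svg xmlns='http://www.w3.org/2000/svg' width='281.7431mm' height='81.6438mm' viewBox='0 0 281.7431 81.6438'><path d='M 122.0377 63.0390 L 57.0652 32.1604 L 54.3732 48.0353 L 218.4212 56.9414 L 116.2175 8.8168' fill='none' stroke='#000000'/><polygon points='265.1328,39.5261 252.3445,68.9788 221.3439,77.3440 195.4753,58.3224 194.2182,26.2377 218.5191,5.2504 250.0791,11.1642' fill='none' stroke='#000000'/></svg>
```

G21
G90
G00 X122.0377 Y18.6048
M3 S720
G1 X57.0652 Y49.4834 F624
G1 X54.3732 Y33.6085
G1 X218.4212 Y24.7024
G1 X116.2175 Y72.8270
G00 X265.1328 Y42.1177
M3 S720
G1 X252.3445 Y12.6650 F624
G1 X221.3439 Y4.2998
G1 X195.4753 Y23.3214
G1 X194.2182 Y55.4061
G1 X218.5191 Y76.3934
G1 X250.0791 Y70.4796
G1 X265.1328 Y42.1177
M5
G00 X0.0000 Y0.0000

Since the viewBox matches the mm dimensions, user units are millimetres directly. The only transform is the Y-flip y_m = 81.6438 − y_svg.

Shape 1 is a open polyline drawn with `<path>`. Its stroke #000000 means cut at S720, F624. After flipping Y the toolpath is (122.0377,18.6048) → (57.0652,49.4834) → (54.3732,33.6085) → (218.4212,24.7024) → (116.2175,72.8270).

Shape 2 is a regular polygon drawn with `<polygon>`. Its stroke #000000 means cut at S720, F624. After flipping Y the toolpath is (265.1328,42.1177) → (252.3445,12.6650) → (221.3439,4.2998) → (195.4753,23.3214) → (194.2182,55.4061) → (218.5191,76.3934) → (250.0791,70.4796) → (265.1328,42.1177), returning to the start.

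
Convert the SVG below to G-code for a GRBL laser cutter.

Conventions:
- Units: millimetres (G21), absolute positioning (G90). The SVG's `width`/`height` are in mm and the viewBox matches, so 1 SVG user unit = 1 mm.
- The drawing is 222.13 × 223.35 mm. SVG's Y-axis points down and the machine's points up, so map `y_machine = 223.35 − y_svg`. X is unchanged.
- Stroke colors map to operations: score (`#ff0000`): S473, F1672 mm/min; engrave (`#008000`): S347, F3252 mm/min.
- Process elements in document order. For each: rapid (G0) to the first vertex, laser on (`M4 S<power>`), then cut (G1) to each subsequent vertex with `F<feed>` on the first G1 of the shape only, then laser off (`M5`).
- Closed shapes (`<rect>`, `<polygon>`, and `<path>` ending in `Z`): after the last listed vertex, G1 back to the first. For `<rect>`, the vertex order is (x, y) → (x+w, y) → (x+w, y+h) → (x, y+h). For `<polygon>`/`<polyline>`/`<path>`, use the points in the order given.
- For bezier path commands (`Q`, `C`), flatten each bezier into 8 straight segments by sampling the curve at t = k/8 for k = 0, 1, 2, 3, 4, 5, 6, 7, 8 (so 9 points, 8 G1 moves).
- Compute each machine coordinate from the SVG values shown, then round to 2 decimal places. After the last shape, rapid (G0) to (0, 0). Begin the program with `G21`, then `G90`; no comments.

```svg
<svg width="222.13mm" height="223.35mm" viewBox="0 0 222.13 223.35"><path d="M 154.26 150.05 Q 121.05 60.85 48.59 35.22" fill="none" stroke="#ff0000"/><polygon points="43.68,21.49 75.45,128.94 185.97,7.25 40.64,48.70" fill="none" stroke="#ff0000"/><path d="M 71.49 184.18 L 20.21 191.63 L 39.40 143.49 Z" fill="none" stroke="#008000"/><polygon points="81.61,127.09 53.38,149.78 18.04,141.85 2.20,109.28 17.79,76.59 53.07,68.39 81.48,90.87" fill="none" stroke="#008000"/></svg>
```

G21
G90
G0 X154.26 Y73.30
M4 S473
G1 X145.34 Y94.61 F1672
G1 X135.20 Y113.93
G1 X123.83 Y131.26
G1 X111.24 Y146.61
G1 X97.42 Y159.97
G1 X82.37 Y171.34
G1 X66.09 Y180.73
G1 X48.59 Y188.13
M5
G0 X43.68 Y201.86
M4 S473
G1 X75.45 Y94.41 F1672
G1 X185.97 Y216.10
G1 X40.64 Y174.65
G1 X43.68 Y201.86
M5
G0 X71.49 Y39.17
M4 S347
G1 X20.21 Y31.72 F3252
G1 X39.40 Y79.86
G1 X71.49 Y39.17
M5
G0 X81.61 Y96.26
M4 S347
G1 X53.38 Y73.57 F3252
G1 X18.04 Y81.50
G1 X2.20 Y114.07
G1 X17.79 Y146.76
G1 X53.07 Y154.96
G1 X81.48 Y132.48
G1 X81.61 Y96.26
M5
G0 X0.00 Y0.00

1 u = 1 mm; y_m = 223.35 − y.

[1] `<path>` quadratic bezier, #ff0000→score S473 F1672: (154.26,73.30) → (145.34,94.61) → (135.20,113.93) → (123.83,131.26) → (111.24,146.61) → (97.42,159.97) → (82.37,171.34) → (66.09,180.73) → (48.59,188.13)

[2] `<polygon>` closed polygon, #ff0000→score S473 F1672: (43.68,201.86) → (75.45,94.41) → (185.97,216.10) → (40.64,174.65) → (43.68,201.86) (closed)

[3] `<path>` regular polygon, #008000→engrave S347 F3252: (71.49,39.17) → (20.21,31.72) → (39.40,79.86) → (71.49,39.17) (closed)

[4] `<polygon>` regular polygon, #008000→engrave S347 F3252: (81.61,96.26) → (53.38,73.57) → (18.04,81.50) → (2.20,114.07) → (17.79,146.76) → (53.07,154.96) → (81.48,132.48) → (81.61,96.26) (closed)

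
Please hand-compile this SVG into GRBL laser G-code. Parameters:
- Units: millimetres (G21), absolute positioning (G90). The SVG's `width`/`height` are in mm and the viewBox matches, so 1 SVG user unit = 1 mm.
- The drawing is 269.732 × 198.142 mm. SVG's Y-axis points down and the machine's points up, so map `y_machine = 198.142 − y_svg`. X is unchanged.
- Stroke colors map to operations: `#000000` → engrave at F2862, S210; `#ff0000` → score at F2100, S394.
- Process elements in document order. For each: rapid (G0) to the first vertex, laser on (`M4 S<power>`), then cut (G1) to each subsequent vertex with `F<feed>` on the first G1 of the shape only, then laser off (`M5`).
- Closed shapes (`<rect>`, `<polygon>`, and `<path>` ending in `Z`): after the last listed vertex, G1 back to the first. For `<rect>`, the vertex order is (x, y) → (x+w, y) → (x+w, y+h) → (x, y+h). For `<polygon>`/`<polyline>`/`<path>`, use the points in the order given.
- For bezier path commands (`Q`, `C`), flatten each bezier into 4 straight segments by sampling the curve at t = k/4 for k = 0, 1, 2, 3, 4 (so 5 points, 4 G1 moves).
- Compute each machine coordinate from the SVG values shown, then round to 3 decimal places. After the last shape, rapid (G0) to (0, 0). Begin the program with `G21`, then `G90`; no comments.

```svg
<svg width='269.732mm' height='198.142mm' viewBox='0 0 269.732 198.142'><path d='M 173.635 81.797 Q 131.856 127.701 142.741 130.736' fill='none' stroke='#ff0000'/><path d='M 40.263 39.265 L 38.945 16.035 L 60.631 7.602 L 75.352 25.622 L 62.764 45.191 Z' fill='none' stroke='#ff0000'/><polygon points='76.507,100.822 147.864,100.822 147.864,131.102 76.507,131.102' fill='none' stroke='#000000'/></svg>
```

G21
G90
G0 X173.635 Y116.345
M4 S394
G1 X156.037 Y96.072 F2100
G1 X145.022 Y81.158
G1 X140.590 Y71.603
G1 X142.741 Y67.406
M5
G0 X40.263 Y158.877
M4 S394
G1 X38.945 Y182.107 F2100
G1 X60.631 Y190.540
G1 X75.352 Y172.520
G1 X62.764 Y152.951
G1 X40.263 Y158.877
M5
G0 X76.507 Y97.320
M4 S210
G1 X147.864 Y97.320 F2862
G1 X147.864 Y67.040
G1 X76.507 Y67.040
G1 X76.507 Y97.320
M5
G0 X0.000 Y0.000

Since the viewBox matches the mm dimensions, user units are millimetres directly. The only transform is the Y-flip y_m = 198.142 − y_svg.

Shape 1 is a quadratic bezier drawn with `<path>`. Its stroke #ff0000 means score at S394, F2100. After flipping Y the toolpath is (173.635,116.345) → (156.037,96.072) → (145.022,81.158) → (140.590,71.603) → (142.741,67.406).

Shape 2 is a regular polygon drawn with `<path>`. Its stroke #ff0000 means score at S394, F2100. After flipping Y the toolpath is (40.263,158.877) → (38.945,182.107) → (60.631,190.540) → (75.352,172.520) → (62.764,152.951) → (40.263,158.877), returning to the start.

Shape 3 is a rectangle drawn with `<polygon>`. Its stroke #000000 means engrave at S210, F2862. After flipping Y the toolpath is (76.507,97.320) → (147.864,97.320) → (147.864,67.040) → (76.507,67.040) → (76.507,97.320), returning to the start.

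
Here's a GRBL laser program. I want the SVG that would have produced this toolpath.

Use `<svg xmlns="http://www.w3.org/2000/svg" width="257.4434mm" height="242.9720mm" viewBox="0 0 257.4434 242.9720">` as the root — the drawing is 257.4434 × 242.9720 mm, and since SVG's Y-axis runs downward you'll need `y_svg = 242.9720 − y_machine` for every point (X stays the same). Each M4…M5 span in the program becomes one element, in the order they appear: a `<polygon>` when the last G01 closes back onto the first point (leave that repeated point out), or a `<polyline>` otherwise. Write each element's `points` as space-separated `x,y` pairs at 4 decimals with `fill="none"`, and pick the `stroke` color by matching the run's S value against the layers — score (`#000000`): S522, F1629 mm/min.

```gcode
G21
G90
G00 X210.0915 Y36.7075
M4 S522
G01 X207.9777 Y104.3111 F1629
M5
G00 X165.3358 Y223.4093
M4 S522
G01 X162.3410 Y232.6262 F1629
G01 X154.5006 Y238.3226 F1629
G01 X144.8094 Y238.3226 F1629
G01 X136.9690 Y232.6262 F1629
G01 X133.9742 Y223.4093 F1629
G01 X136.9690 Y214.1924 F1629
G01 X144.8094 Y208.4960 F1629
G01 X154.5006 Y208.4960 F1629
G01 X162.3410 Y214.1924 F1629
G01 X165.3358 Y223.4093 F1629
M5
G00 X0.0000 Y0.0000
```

<svg xmlns="http://www.w3.org/2000/svg" width="257.4434mm" height="242.9720mm" viewBox="0 0 257.4434 242.9720">
  <polyline points="210.0915,206.2645 207.9777,138.6609" fill="none" stroke="#000000"/>
  <polygon points="165.3358,19.5627 162.3410,10.3458 154.5006,4.6494 144.8094,4.6494 136.9690,10.3458 133.9742,19.5627 136.9690,28.7796 144.8094,34.4760 154.5006,34.4760 162.3410,28.7796" fill="none" stroke="#000000"/>
</svg>

Machine Y-up, SVG Y-down with viewBox height 242.9720, so y_svg = 242.9720 − y_machine; X carries over. Every run uses S522, so all elements get stroke `#000000` (score).

Run 1: The run is open, so emit a `<polyline>` with points (Y-flipped): 210.0915,206.2645 207.9777,138.6609.

Run 2: The run returns to its start, so emit a `<polygon>` with points (Y-flipped): 165.3358,19.5627 162.3410,10.3458 154.5006,4.6494 144.8094,4.6494 136.9690,10.3458 133.9742,19.5627 136.9690,28.7796 144.8094,34.4760 154.5006,34.4760 162.3410,28.7796.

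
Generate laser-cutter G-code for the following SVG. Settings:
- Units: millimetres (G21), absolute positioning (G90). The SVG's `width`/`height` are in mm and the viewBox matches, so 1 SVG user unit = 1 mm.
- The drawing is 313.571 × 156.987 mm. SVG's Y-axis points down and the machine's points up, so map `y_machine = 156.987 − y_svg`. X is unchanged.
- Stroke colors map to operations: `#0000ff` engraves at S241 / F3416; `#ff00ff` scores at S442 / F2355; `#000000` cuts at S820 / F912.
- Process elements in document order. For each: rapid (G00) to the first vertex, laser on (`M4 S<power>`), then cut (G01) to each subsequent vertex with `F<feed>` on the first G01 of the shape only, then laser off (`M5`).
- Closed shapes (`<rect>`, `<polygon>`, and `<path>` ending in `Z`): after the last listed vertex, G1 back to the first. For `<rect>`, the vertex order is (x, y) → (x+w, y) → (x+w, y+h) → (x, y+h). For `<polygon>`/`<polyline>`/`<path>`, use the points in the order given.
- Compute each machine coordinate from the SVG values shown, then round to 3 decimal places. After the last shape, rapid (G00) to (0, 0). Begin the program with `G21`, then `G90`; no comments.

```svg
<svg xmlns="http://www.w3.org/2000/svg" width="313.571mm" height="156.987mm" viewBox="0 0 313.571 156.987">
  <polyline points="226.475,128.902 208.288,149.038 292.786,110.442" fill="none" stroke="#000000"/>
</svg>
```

1 u = 1 mm; y_m = 156.987 − y.

[1] `<polyline>` open polyline, #000000→cut S820 F912: (226.475,28.085) → (208.288,7.949) → (292.786,46.545)

G21
G90
G00 X226.475 Y28.085
M4 S820
G01 X208.288 Y7.949 F912
G01 X292.786 Y46.545
M5
G00 X0.000 Y0.000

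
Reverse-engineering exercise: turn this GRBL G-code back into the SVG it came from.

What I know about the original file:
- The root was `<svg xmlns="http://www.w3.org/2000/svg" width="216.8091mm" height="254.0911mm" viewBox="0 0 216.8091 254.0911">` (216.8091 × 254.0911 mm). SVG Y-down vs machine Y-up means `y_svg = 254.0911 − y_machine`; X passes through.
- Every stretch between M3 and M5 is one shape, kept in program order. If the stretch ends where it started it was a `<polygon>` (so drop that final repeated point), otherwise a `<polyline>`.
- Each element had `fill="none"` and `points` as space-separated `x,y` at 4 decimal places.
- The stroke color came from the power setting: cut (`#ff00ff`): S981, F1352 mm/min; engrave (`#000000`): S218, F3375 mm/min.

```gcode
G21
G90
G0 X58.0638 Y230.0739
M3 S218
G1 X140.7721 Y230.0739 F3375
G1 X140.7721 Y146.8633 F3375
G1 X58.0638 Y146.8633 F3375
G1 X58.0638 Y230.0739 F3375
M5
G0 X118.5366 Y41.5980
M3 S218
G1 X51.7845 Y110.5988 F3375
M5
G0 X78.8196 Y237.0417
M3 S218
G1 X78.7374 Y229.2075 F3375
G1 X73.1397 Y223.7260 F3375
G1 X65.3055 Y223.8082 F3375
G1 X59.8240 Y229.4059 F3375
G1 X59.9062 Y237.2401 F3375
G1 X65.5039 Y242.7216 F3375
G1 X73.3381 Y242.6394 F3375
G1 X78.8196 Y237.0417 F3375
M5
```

<svg xmlns="http://www.w3.org/2000/svg" width="216.8091mm" height="254.0911mm" viewBox="0 0 216.8091 254.0911">
  <polygon points="58.0638,24.0172 140.7721,24.0172 140.7721,107.2278 58.0638,107.2278" fill="none" stroke="#000000"/>
  <polyline points="118.5366,212.4931 51.7845,143.4923" fill="none" stroke="#000000"/>
  <polygon points="78.8196,17.0494 78.7374,24.8836 73.1397,30.3651 65.3055,30.2829 59.8240,24.6852 59.9062,16.8510 65.5039,11.3695 73.3381,11.4517" fill="none" stroke="#000000"/>
</svg>

Machine Y-up, SVG Y-down with viewBox height 254.0911, so y_svg = 254.0911 − y_machine; X carries over. Every run uses S218, so all elements get stroke `#000000` (engrave).

Run 1: The run returns to its start, so emit a `<polygon>` with points (Y-flipped): 58.0638,24.0172 140.7721,24.0172 140.7721,107.2278 58.0638,107.2278.

Run 2: The run is open, so emit a `<polyline>` with points (Y-flipped): 118.5366,212.4931 51.7845,143.4923.

Run 3: The run returns to its start, so emit a `<polygon>` with points (Y-flipped): 78.8196,17.0494 78.7374,24.8836 73.1397,30.3651 65.3055,30.2829 59.8240,24.6852 59.9062,16.8510 65.5039,11.3695 73.3381,11.4517.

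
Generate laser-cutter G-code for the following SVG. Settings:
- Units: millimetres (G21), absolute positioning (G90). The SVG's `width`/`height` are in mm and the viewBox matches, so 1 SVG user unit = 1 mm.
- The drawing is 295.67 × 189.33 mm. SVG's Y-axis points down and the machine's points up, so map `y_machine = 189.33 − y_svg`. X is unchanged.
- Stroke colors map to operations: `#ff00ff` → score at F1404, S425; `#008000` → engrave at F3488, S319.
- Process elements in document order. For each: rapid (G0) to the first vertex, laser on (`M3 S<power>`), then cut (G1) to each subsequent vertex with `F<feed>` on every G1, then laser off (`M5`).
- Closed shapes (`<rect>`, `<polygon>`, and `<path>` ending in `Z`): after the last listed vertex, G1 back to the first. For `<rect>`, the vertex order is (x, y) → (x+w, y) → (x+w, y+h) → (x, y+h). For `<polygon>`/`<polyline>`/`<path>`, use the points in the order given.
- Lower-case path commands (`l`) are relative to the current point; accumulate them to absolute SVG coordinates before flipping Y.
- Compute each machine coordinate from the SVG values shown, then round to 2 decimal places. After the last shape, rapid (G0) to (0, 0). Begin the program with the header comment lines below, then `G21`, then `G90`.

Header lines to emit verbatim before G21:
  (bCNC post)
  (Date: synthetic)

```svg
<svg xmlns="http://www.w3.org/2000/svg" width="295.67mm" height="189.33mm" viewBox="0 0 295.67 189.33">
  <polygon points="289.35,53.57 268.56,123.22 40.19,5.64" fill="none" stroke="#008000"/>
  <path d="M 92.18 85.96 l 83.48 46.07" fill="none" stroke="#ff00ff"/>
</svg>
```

viewBox `0 0 295.67 189.33` with mm width/height → 1 unit = 1 mm. Flip: y_m = 189.33 − y_svg.

**Shape 1** — `<polygon>` closed polygon, stroke `#008000` → engrave (S319, F3488). Machine vertices: (289.35,135.76) → (268.56,66.11) → (40.19,183.69) → (289.35,135.76). Closed: final G1 returns to the first vertex.

**Shape 2** — `<path>` line segment, stroke `#ff00ff` → score (S425, F1404). Machine vertices: (92.18,103.37) → (175.66,57.30). Open path.

(bCNC post)
(Date: synthetic)
G21
G90
G0 X289.35 Y135.76
M3 S319
G1 X268.56 Y66.11 F3488
G1 X40.19 Y183.69 F3488
G1 X289.35 Y135.76 F3488
M5
G0 X92.18 Y103.37
M3 S425
G1 X175.66 Y57.30 F1404
M5
G0 X0.00 Y0.00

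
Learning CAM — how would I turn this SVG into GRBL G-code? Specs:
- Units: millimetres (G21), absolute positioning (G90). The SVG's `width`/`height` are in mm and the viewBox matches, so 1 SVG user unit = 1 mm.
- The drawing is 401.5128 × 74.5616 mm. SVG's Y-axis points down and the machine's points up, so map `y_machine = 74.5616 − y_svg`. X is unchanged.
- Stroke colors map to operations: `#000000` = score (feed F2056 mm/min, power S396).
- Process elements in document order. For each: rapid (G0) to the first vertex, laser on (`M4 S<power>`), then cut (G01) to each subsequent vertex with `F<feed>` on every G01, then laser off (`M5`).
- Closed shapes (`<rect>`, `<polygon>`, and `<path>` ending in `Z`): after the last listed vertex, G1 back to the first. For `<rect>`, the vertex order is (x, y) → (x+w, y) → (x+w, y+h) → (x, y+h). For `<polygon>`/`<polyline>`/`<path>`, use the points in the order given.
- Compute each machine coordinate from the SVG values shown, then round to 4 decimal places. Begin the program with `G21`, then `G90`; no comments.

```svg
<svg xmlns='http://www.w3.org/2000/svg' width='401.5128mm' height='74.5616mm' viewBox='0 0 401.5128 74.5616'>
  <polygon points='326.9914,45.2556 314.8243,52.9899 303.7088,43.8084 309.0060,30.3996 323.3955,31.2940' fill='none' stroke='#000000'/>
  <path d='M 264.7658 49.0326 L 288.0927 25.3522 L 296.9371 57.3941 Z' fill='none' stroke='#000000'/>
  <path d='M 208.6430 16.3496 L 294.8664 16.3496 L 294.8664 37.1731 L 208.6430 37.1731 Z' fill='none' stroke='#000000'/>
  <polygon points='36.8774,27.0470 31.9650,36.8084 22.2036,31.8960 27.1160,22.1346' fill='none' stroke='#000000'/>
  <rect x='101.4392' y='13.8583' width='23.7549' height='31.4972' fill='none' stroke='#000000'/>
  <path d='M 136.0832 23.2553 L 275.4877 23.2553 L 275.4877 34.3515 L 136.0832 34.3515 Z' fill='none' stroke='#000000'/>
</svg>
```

viewBox `0 0 401.5128 74.5616` with mm width/height → 1 unit = 1 mm. Flip: y_m = 74.5616 − y_svg.

**Shape 1** — `<polygon>` regular polygon, stroke `#000000` → score (S396, F2056). Machine vertices: (326.9914,29.3060) → (314.8243,21.5717) → (303.7088,30.7532) → (309.0060,44.1620) → (323.3955,43.2676) → (326.9914,29.3060). Closed: final G1 returns to the first vertex.

**Shape 2** — `<path>` regular polygon, stroke `#000000` → score (S396, F2056). Machine vertices: (264.7658,25.5290) → (288.0927,49.2094) → (296.9371,17.1675) → (264.7658,25.5290). Closed: final G1 returns to the first vertex.

**Shape 3** — `<path>` rectangle, stroke `#000000` → score (S396, F2056). Machine vertices: (208.6430,58.2120) → (294.8664,58.2120) → (294.8664,37.3885) → (208.6430,37.3885) → (208.6430,58.2120). Closed: final G1 returns to the first vertex.

**Shape 4** — `<polygon>` regular polygon, stroke `#000000` → score (S396, F2056). Machine vertices: (36.8774,47.5146) → (31.9650,37.7532) → (22.2036,42.6656) → (27.1160,52.4270) → (36.8774,47.5146). Closed: final G1 returns to the first vertex.

**Shape 5** — `<rect>` rectangle, stroke `#000000` → score (S396, F2056). Machine vertices: (101.4392,60.7033) → (125.1941,60.7033) → (125.1941,29.2061) → (101.4392,29.2061) → (101.4392,60.7033). Closed: final G1 returns to the first vertex.

**Shape 6** — `<path>` rectangle, stroke `#000000` → score (S396, F2056). Machine vertices: (136.0832,51.3063) → (275.4877,51.3063) → (275.4877,40.2101) → (136.0832,40.2101) → (136.0832,51.3063). Closed: final G1 returns to the first vertex.

G21
G90
G0 X326.9914 Y29.3060
M4 S396
G01 X314.8243 Y21.5717 F2056
G01 X303.7088 Y30.7532 F2056
G01 X309.0060 Y44.1620 F2056
G01 X323.3955 Y43.2676 F2056
G01 X326.9914 Y29.3060 F2056
M5
G0 X264.7658 Y25.5290
M4 S396
G01 X288.0927 Y49.2094 F2056
G01 X296.9371 Y17.1675 F2056
G01 X264.7658 Y25.5290 F2056
M5
G0 X208.6430 Y58.2120
M4 S396
G01 X294.8664 Y58.2120 F2056
G01 X294.8664 Y37.3885 F2056
G01 X208.6430 Y37.3885 F2056
G01 X208.6430 Y58.2120 F2056
M5
G0 X36.8774 Y47.5146
M4 S396
G01 X31.9650 Y37.7532 F2056
G01 X22.2036 Y42.6656 F2056
G01 X27.1160 Y52.4270 F2056
G01 X36.8774 Y47.5146 F2056
M5
G0 X101.4392 Y60.7033
M4 S396
G01 X125.1941 Y60.7033 F2056
G01 X125.1941 Y29.2061 F2056
G01 X101.4392 Y29.2061 F2056
G01 X101.4392 Y60.7033 F2056
M5
G0 X136.0832 Y51.3063
M4 S396
G01 X275.4877 Y51.3063 F2056
G01 X275.4877 Y40.2101 F2056
G01 X136.0832 Y40.2101 F2056
G01 X136.0832 Y51.3063 F2056
M5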